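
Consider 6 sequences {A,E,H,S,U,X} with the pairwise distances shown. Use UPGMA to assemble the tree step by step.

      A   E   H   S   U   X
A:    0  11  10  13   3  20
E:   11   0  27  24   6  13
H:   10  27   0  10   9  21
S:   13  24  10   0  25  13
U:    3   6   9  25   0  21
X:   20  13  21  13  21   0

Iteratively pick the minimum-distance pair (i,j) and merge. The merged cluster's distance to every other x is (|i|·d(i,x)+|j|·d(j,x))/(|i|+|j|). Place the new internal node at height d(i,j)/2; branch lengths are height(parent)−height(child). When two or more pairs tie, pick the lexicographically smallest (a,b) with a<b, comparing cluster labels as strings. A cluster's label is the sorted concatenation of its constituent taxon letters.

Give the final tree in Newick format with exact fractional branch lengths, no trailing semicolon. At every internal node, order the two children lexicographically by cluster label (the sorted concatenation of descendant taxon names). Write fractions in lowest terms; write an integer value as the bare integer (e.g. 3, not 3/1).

step 1: merge (A,U) at d=3; branch lengths A→3/2, U→3/2; new cluster AU
  updated: d(AU,E)=17/2, d(AU,H)=19/2, d(AU,S)=19, d(AU,X)=41/2
step 2: merge (AU,E) at d=17/2; branch lengths AU→11/4, E→17/4; new cluster AEU
  updated: d(AEU,H)=46/3, d(AEU,S)=62/3, d(AEU,X)=18
step 3: merge (H,S) at d=10; branch lengths H→5, S→5; new cluster HS
  updated: d(AEU,HS)=18, d(HS,X)=17
step 4: merge (HS,X) at d=17; branch lengths HS→7/2, X→17/2; new cluster HSX
  updated: d(AEU,HSX)=18
step 5: merge (AEU,HSX) at d=18; branch lengths AEU→19/4, HSX→1/2; new cluster AEHSUX
final tree: (((A:3/2,U:3/2):11/4,E:17/4):19/4,((H:5,S:5):7/2,X:17/2):1/2)
total length: 149/4

(((A:3/2,U:3/2):11/4,E:17/4):19/4,((H:5,S:5):7/2,X:17/2):1/2)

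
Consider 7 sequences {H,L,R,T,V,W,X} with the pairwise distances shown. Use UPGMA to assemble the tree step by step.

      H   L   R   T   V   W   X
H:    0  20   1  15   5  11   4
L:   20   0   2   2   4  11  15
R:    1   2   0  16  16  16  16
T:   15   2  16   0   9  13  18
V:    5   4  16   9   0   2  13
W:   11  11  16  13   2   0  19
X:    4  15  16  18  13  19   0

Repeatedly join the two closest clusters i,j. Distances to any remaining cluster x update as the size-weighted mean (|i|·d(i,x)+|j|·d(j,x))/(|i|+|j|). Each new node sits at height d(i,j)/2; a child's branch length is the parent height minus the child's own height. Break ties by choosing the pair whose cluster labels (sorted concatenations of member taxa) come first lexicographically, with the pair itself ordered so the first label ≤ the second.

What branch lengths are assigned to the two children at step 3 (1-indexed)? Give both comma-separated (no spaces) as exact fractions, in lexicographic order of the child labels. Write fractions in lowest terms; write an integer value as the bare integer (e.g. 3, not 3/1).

1,1

iteration 1: select H,R (d=1); attach at lengths (1/2, 1/2); label the merged cluster HR
  updated: d(HR,L)=11, d(HR,T)=31/2, d(HR,V)=21/2, d(HR,W)=27/2, d(HR,X)=10
iteration 2: select L,T (d=2); attach at lengths (1, 1); label the merged cluster LT
  updated: d(HR,LT)=53/4, d(LT,V)=13/2, d(LT,W)=12, d(LT,X)=33/2
iteration 3: select V,W (d=2); attach at lengths (1, 1); label the merged cluster VW
  updated: d(HR,VW)=12, d(LT,VW)=37/4, d(VW,X)=16
iteration 4: select LT,VW (d=37/4); attach at lengths (29/8, 29/8); label the merged cluster LTVW
  updated: d(HR,LTVW)=101/8, d(LTVW,X)=65/4
iteration 5: select HR,X (d=10); attach at lengths (9/2, 5); label the merged cluster HRX
  updated: d(HRX,LTVW)=83/6
iteration 6: select HRX,LTVW (d=83/6); attach at lengths (23/12, 55/24); label the merged cluster HLRTVWX
final tree: (((H:1/2,R:1/2):9/2,X:5):23/12,((L:1,T:1):29/8,(V:1,W:1):29/8):55/24)
total length: 623/24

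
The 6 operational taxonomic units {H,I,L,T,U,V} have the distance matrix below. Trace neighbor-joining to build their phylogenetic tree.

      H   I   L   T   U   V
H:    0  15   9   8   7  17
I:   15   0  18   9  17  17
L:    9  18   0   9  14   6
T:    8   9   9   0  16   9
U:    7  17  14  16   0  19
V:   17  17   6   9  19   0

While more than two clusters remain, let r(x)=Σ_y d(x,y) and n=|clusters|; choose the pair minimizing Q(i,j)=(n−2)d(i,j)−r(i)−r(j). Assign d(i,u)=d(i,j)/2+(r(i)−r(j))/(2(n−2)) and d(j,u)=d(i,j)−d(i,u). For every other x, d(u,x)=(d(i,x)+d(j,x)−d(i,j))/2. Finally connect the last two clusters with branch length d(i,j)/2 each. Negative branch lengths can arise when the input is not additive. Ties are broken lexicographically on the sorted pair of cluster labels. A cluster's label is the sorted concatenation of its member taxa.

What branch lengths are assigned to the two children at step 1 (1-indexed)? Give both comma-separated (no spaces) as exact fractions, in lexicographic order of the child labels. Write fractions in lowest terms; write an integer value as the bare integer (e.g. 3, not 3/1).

11/8,45/8

1. join H+U (d=7, Q=-101) ⇒ HU; edges |H|=11/8, |U|=45/8
  updated: d(HU,I)=25/2, d(HU,L)=8, d(HU,T)=17/2, d(HU,V)=29/2
2. join L+V (d=6, Q=-139/2) ⇒ LV; edges |L|=25/12, |V|=47/12
  updated: d(HU,LV)=33/4, d(I,LV)=29/2, d(LV,T)=6
3. join HU+LV (d=33/4, Q=-83/2) ⇒ HLUV; edges |HU|=17/4, |LV|=4
  updated: d(HLUV,I)=75/8, d(HLUV,T)=25/8
4. join HLUV+I (d=75/8, Q=-43/2) ⇒ HILUV; edges |HLUV|=7/4, |I|=61/8
  updated: d(HILUV,T)=11/8
5. join HILUV+T (d=11/8) ⇒ HILTUV; edges |HILUV|=11/16, |T|=11/16
final tree: ((((H:11/8,U:45/8):17/4,(L:25/12,V:47/12):4):7/4,I:61/8):11/16,T:11/16)
total length: 32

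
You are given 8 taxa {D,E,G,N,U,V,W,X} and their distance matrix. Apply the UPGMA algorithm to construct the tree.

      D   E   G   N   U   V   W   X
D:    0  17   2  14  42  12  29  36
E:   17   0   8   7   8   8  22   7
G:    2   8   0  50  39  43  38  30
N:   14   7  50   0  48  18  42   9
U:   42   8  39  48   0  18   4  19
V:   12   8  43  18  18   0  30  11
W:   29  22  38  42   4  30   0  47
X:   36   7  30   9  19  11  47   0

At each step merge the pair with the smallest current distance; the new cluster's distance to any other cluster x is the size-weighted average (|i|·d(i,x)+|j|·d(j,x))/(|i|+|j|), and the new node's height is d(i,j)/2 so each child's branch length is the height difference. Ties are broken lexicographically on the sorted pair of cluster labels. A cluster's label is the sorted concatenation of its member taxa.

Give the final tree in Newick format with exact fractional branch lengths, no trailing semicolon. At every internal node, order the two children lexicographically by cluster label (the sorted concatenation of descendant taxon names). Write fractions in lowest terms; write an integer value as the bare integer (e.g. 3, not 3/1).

(((D:1,G:1):97/8,(((E:7/2,N:7/2):1/2,X:4):13/6,V:37/6):167/24):67/24,(U:2,W:2):167/12)

1. join D+G (d=2) ⇒ DG; edges |D|=1, |G|=1
  updated: d(DG,E)=25/2, d(DG,N)=32, d(DG,U)=81/2, d(DG,V)=55/2, d(DG,W)=67/2, d(DG,X)=33
2. join U+W (d=4) ⇒ UW; edges |U|=2, |W|=2
  updated: d(DG,UW)=37, d(E,UW)=15, d(N,UW)=45, d(UW,V)=24, d(UW,X)=33
3. join E+N (d=7) ⇒ EN; edges |E|=7/2, |N|=7/2
  updated: d(DG,EN)=89/4, d(EN,UW)=30, d(EN,V)=13, d(EN,X)=8
4. join EN+X (d=8) ⇒ ENX; edges |EN|=1/2, |X|=4
  updated: d(DG,ENX)=155/6, d(ENX,UW)=31, d(ENX,V)=37/3
5. join ENX+V (d=37/3) ⇒ ENVX; edges |ENX|=13/6, |V|=37/6
  updated: d(DG,ENVX)=105/4, d(ENVX,UW)=117/4
6. join DG+ENVX (d=105/4) ⇒ DEGNVX; edges |DG|=97/8, |ENVX|=167/24
  updated: d(DEGNVX,UW)=191/6
7. join DEGNVX+UW (d=191/6) ⇒ DEGNUVWX; edges |DEGNVX|=67/24, |UW|=167/12
final tree: (((D:1,G:1):97/8,(((E:7/2,N:7/2):1/2,X:4):13/6,V:37/6):167/24):67/24,(U:2,W:2):167/12)
total length: 493/8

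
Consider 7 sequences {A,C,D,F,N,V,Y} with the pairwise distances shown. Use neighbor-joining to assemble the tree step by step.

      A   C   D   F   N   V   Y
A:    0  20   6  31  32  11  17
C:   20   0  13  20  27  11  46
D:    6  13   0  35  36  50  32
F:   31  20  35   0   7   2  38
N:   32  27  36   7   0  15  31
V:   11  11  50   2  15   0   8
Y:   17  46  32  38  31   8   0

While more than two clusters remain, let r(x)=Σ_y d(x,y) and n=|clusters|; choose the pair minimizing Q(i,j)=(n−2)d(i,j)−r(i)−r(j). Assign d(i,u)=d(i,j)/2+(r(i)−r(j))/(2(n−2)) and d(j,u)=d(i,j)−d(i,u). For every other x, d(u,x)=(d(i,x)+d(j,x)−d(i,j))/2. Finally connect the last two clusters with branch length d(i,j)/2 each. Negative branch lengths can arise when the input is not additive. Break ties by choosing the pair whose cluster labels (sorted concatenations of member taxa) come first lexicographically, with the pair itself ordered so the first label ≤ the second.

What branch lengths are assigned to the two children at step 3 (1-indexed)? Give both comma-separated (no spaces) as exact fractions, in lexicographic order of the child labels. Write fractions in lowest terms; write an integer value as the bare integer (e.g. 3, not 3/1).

11/6,31/6

step 1: merge (A,D) at d=6, Q=-259; branch lengths A→-5/2, D→17/2; new cluster AD
  updated: d(AD,C)=27/2, d(AD,F)=30, d(AD,N)=31, d(AD,V)=55/2, d(AD,Y)=43/2
step 2: merge (AD,C) at d=27/2, Q=-187; branch lengths AD→15/2, C→6; new cluster ACD
  updated: d(ACD,F)=73/4, d(ACD,N)=89/4, d(ACD,V)=25/2, d(ACD,Y)=27
step 3: merge (F,N) at d=7, Q=-239/2; branch lengths F→11/6, N→31/6; new cluster FN
  updated: d(ACD,FN)=67/4, d(FN,V)=5, d(FN,Y)=31
step 4: merge (ACD,FN) at d=67/4, Q=-151/2; branch lengths ACD→37/4, FN→15/2; new cluster ACDFN
  updated: d(ACDFN,V)=3/8, d(ACDFN,Y)=165/8
step 5: merge (ACDFN,V) at d=3/8, Q=-29; branch lengths ACDFN→13/2, V→-49/8; new cluster ACDFNV
  updated: d(ACDFNV,Y)=113/8
step 6: merge (ACDFNV,Y) at d=113/8; branch lengths ACDFNV→113/16, Y→113/16; new cluster ACDFNVY
final tree: (((((A:-5/2,D:17/2):15/2,C:6):37/4,(F:11/6,N:31/6):15/2):13/2,V:-49/8):113/16,Y:113/16)
total length: 231/4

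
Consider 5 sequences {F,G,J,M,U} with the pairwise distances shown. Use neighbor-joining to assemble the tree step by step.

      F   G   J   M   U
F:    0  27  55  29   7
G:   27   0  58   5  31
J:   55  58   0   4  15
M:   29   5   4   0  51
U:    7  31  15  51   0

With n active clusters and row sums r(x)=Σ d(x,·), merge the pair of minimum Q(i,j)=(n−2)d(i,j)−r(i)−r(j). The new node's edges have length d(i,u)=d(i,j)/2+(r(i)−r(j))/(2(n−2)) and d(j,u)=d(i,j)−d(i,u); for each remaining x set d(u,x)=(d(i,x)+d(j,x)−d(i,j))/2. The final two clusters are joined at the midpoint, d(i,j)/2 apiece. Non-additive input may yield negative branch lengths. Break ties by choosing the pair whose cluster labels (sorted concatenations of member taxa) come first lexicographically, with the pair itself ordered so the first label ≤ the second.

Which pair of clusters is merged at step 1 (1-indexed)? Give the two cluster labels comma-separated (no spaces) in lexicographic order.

iteration 1: select J,M (d=4, Q=-209); attach at lengths (55/6, -31/6); label the merged cluster JM
  updated: d(F,JM)=40, d(G,JM)=59/2, d(JM,U)=31
iteration 2: select F,U (d=7, Q=-129); attach at lengths (19/4, 9/4); label the merged cluster FU
  updated: d(FU,G)=51/2, d(FU,JM)=32
iteration 3: select FU,G (d=51/2, Q=-87); attach at lengths (14, 23/2); label the merged cluster FGU
  updated: d(FGU,JM)=18
iteration 4: select FGU,JM (d=18); attach at lengths (9, 9); label the merged cluster FGJMU
final tree: (((F:19/4,U:9/4):14,G:23/2):9,(J:55/6,M:-31/6):9)
total length: 109/2

J,M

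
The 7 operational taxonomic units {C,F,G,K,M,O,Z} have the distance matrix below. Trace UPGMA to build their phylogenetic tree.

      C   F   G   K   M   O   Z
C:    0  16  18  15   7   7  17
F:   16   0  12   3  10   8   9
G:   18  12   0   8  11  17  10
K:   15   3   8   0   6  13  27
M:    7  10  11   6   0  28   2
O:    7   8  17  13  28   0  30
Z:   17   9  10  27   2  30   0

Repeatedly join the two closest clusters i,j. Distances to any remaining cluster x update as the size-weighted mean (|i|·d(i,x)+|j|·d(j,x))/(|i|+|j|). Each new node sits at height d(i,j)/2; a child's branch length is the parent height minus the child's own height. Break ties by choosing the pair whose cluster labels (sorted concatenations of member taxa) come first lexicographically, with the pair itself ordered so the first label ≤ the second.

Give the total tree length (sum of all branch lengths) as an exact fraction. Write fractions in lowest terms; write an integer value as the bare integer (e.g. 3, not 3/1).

1. join M+Z (d=2) ⇒ MZ; edges |M|=1, |Z|=1
  updated: d(C,MZ)=12, d(F,MZ)=19/2, d(G,MZ)=21/2, d(K,MZ)=33/2, d(MZ,O)=29
2. join F+K (d=3) ⇒ FK; edges |F|=3/2, |K|=3/2
  updated: d(C,FK)=31/2, d(FK,G)=10, d(FK,MZ)=13, d(FK,O)=21/2
3. join C+O (d=7) ⇒ CO; edges |C|=7/2, |O|=7/2
  updated: d(CO,FK)=13, d(CO,G)=35/2, d(CO,MZ)=41/2
4. join FK+G (d=10) ⇒ FGK; edges |FK|=7/2, |G|=5
  updated: d(CO,FGK)=29/2, d(FGK,MZ)=73/6
5. join FGK+MZ (d=73/6) ⇒ FGKMZ; edges |FGK|=13/12, |MZ|=61/12
  updated: d(CO,FGKMZ)=169/10
6. join CO+FGKMZ (d=169/10) ⇒ CFGKMOZ; edges |CO|=99/20, |FGKMZ|=71/30
final tree: ((C:7/2,O:7/2):99/20,(((F:3/2,K:3/2):7/2,G:5):13/12,(M:1,Z:1):61/12):71/30)
total length: 2039/60

2039/60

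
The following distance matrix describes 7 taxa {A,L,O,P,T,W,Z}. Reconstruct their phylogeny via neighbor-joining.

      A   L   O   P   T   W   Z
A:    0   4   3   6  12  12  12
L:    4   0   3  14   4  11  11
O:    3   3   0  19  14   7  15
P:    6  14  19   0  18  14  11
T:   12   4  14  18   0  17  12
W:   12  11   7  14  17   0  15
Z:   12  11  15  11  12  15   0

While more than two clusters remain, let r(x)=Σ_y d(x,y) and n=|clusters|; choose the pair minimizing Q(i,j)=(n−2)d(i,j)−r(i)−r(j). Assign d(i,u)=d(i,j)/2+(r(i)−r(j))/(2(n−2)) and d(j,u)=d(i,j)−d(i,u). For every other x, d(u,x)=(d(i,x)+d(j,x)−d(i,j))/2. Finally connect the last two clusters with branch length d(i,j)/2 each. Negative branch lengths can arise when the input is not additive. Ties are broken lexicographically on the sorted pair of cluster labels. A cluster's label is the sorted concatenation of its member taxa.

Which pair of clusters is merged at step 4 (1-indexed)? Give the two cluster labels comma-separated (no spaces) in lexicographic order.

A,PZ

1. join L+T (d=4, Q=-104) ⇒ LT; edges |L|=-1, |T|=5
  updated: d(A,LT)=6, d(LT,O)=13/2, d(LT,P)=14, d(LT,W)=12, d(LT,Z)=19/2
2. join O+W (d=7, Q=-165/2) ⇒ OW; edges |O|=37/16, |W|=75/16
  updated: d(A,OW)=4, d(LT,OW)=23/4, d(OW,P)=13, d(OW,Z)=23/2
3. join P+Z (d=11, Q=-55) ⇒ PZ; edges |P|=11/2, |Z|=11/2
  updated: d(A,PZ)=7/2, d(LT,PZ)=25/4, d(OW,PZ)=27/4
4. join A+PZ (d=7/2, Q=-23) ⇒ APZ; edges |A|=1, |PZ|=5/2
  updated: d(APZ,LT)=35/8, d(APZ,OW)=29/8
5. join APZ+LT (d=35/8, Q=-55/4) ⇒ ALPTZ; edges |APZ|=9/8, |LT|=13/4
  updated: d(ALPTZ,OW)=5/2
6. join ALPTZ+OW (d=5/2) ⇒ ALOPTWZ; edges |ALPTZ|=5/4, |OW|=5/4
final tree: (((A:1,(P:11/2,Z:11/2):5/2):9/8,(L:-1,T:5):13/4):5/4,(O:37/16,W:75/16):5/4)
total length: 259/8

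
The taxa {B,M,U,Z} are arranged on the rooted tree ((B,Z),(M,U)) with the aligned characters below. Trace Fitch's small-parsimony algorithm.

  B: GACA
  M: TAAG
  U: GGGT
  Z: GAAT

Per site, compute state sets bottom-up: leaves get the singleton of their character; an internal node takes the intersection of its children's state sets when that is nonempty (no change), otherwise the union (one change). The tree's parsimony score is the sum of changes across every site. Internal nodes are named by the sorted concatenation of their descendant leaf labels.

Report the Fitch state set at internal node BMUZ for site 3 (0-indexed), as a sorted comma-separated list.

T

BZ@0: {G} ∩ {G} = {G} (intersection, +0)
MU@0: {T} ∪ {G} = {G,T} (union, +1)
BMUZ@0: {G} ∩ {G,T} = {G} (intersection, +0)
BZ@1: {A} ∩ {A} = {A} (intersection, +0)
MU@1: {A} ∪ {G} = {A,G} (union, +1)
BMUZ@1: {A} ∩ {A,G} = {A} (intersection, +0)
BZ@2: {C} ∪ {A} = {A,C} (union, +1)
MU@2: {A} ∪ {G} = {A,G} (union, +1)
BMUZ@2: {A,C} ∩ {A,G} = {A} (intersection, +0)
BZ@3: {A} ∪ {T} = {A,T} (union, +1)
MU@3: {G} ∪ {T} = {G,T} (union, +1)
BMUZ@3: {A,T} ∩ {G,T} = {T} (intersection, +0)
per-site changes: [1, 1, 2, 2]; total = 6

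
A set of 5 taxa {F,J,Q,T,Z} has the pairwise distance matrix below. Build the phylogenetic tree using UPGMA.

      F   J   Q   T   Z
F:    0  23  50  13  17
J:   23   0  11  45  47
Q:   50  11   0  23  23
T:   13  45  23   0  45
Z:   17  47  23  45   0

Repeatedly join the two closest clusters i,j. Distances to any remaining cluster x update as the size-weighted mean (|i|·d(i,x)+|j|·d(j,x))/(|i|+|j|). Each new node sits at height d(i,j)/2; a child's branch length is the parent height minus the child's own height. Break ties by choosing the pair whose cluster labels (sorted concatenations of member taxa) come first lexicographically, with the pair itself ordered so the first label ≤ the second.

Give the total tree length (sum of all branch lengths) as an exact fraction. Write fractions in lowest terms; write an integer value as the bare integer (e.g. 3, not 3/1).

188/3

iteration 1: select J,Q (d=11); attach at lengths (11/2, 11/2); label the merged cluster JQ
  updated: d(F,JQ)=73/2, d(JQ,T)=34, d(JQ,Z)=35
iteration 2: select F,T (d=13); attach at lengths (13/2, 13/2); label the merged cluster FT
  updated: d(FT,JQ)=141/4, d(FT,Z)=31
iteration 3: select FT,Z (d=31); attach at lengths (9, 31/2); label the merged cluster FTZ
  updated: d(FTZ,JQ)=211/6
iteration 4: select FTZ,JQ (d=211/6); attach at lengths (25/12, 145/12); label the merged cluster FJQTZ
final tree: (((F:13/2,T:13/2):9,Z:31/2):25/12,(J:11/2,Q:11/2):145/12)
total length: 188/3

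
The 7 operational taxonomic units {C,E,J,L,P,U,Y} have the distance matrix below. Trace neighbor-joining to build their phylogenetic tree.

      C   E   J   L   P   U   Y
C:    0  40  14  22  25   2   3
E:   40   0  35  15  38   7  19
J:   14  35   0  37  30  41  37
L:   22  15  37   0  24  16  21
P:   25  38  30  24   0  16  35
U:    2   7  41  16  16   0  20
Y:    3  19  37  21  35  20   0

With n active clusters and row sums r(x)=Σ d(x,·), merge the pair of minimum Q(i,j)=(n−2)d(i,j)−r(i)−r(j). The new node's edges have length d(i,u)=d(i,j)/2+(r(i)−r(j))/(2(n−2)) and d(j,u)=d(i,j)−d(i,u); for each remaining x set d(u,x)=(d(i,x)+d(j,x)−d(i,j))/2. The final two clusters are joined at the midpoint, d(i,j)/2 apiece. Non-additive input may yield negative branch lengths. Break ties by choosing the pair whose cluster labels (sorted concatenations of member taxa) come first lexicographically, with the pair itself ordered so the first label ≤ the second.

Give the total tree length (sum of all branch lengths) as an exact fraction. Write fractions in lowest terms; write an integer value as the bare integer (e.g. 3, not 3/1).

iteration 1: select C,J (d=14, Q=-230); attach at lengths (-9/5, 79/5); label the merged cluster CJ
  updated: d(CJ,E)=61/2, d(CJ,L)=45/2, d(CJ,P)=41/2, d(CJ,U)=29/2, d(CJ,Y)=13
iteration 2: select CJ,Y (d=13, Q=-157); attach at lengths (45/8, 59/8); label the merged cluster CJY
  updated: d(CJY,E)=73/4, d(CJY,L)=61/4, d(CJY,P)=85/4, d(CJY,U)=43/4
iteration 3: select E,U (d=7, Q=-107); attach at lengths (33/4, -5/4); label the merged cluster EU
  updated: d(CJY,EU)=11, d(EU,L)=12, d(EU,P)=47/2
iteration 4: select CJY,P (d=85/4, Q=-295/4); attach at lengths (85/16, 255/16); label the merged cluster CJPY
  updated: d(CJPY,EU)=53/8, d(CJPY,L)=9
iteration 5: select CJPY,EU (d=53/8, Q=-221/8); attach at lengths (29/16, 77/16); label the merged cluster CEJPUY
  updated: d(CEJPUY,L)=115/16
iteration 6: select CEJPUY,L (d=115/16); attach at lengths (115/32, 115/32); label the merged cluster CEJLPUY
final tree: (((((C:-9/5,J:79/5):45/8,Y:59/8):85/16,P:255/16):29/16,(E:33/4,U:-5/4):77/16):115/32,L:115/32)
total length: 1105/16

1105/16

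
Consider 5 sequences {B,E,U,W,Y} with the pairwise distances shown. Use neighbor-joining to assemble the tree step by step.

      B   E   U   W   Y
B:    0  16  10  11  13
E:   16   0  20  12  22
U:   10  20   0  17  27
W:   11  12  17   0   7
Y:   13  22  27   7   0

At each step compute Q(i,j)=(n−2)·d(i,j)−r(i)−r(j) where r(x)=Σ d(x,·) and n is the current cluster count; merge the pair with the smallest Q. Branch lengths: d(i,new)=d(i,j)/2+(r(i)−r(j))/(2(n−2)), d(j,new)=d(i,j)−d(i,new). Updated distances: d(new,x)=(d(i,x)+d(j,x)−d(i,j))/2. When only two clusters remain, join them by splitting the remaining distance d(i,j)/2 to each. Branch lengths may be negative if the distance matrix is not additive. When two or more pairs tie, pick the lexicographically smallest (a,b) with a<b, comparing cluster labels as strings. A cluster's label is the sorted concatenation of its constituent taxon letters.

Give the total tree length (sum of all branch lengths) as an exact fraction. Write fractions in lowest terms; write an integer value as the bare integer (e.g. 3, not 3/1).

69/2

step 1: merge (W,Y) at d=7, Q=-95; branch lengths W→-1/6, Y→43/6; new cluster WY
  updated: d(B,WY)=17/2, d(E,WY)=27/2, d(U,WY)=37/2
step 2: merge (B,U) at d=10, Q=-63; branch lengths B→3/2, U→17/2; new cluster BU
  updated: d(BU,E)=13, d(BU,WY)=17/2
step 3: merge (BU,E) at d=13, Q=-35; branch lengths BU→4, E→9; new cluster BEU
  updated: d(BEU,WY)=9/2
step 4: merge (BEU,WY) at d=9/2; branch lengths BEU→9/4, WY→9/4; new cluster BEUWY
final tree: (((B:3/2,U:17/2):4,E:9):9/4,(W:-1/6,Y:43/6):9/4)
total length: 69/2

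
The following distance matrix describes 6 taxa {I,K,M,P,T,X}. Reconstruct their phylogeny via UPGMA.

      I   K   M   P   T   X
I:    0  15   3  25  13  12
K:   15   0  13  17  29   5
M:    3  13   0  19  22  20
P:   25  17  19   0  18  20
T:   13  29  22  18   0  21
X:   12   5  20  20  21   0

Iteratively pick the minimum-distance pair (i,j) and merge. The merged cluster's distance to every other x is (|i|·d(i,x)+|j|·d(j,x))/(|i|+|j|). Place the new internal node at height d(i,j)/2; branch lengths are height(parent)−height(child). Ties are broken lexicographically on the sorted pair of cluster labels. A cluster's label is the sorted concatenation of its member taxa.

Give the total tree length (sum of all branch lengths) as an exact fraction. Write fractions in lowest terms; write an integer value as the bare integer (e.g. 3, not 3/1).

165/4

iteration 1: select I,M (d=3); attach at lengths (3/2, 3/2); label the merged cluster IM
  updated: d(IM,K)=14, d(IM,P)=22, d(IM,T)=35/2, d(IM,X)=16
iteration 2: select K,X (d=5); attach at lengths (5/2, 5/2); label the merged cluster KX
  updated: d(IM,KX)=15, d(KX,P)=37/2, d(KX,T)=25
iteration 3: select IM,KX (d=15); attach at lengths (6, 5); label the merged cluster IKMX
  updated: d(IKMX,P)=81/4, d(IKMX,T)=85/4
iteration 4: select P,T (d=18); attach at lengths (9, 9); label the merged cluster PT
  updated: d(IKMX,PT)=83/4
iteration 5: select IKMX,PT (d=83/4); attach at lengths (23/8, 11/8); label the merged cluster IKMPTX
final tree: (((I:3/2,M:3/2):6,(K:5/2,X:5/2):5):23/8,(P:9,T:9):11/8)
total length: 165/4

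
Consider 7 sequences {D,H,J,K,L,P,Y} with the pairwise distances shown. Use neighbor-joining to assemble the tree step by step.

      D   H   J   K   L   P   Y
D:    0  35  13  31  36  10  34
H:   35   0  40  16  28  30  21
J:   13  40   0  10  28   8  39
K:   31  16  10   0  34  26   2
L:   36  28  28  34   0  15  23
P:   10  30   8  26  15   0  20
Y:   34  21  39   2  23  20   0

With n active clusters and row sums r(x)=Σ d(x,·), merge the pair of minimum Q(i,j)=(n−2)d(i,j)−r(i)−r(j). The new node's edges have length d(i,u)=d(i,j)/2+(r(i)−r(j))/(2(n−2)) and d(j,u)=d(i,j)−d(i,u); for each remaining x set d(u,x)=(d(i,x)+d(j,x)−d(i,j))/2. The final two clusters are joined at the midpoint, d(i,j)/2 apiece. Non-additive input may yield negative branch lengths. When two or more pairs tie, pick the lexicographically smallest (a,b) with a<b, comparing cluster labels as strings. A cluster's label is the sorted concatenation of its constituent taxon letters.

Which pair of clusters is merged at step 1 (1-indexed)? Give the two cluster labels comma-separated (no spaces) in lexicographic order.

iteration 1: select K,Y (d=2, Q=-248); attach at lengths (-1, 3); label the merged cluster KY
  updated: d(D,KY)=63/2, d(H,KY)=35/2, d(J,KY)=47/2, d(KY,L)=55/2, d(KY,P)=22
iteration 2: select H,KY (d=35/2, Q=-405/2); attach at lengths (197/16, 83/16); label the merged cluster HKY
  updated: d(D,HKY)=49/2, d(HKY,J)=23, d(HKY,L)=19, d(HKY,P)=69/4
iteration 3: select HKY,L (d=19, Q=-499/4); attach at lengths (57/8, 95/8); label the merged cluster HKLY
  updated: d(D,HKLY)=83/4, d(HKLY,J)=16, d(HKLY,P)=53/8
iteration 4: select D,J (d=13, Q=-219/4); attach at lengths (131/16, 77/16); label the merged cluster DJ
  updated: d(DJ,HKLY)=95/8, d(DJ,P)=5/2
iteration 5: select DJ,HKLY (d=95/8, Q=-21); attach at lengths (31/8, 8); label the merged cluster DHJKLY
  updated: d(DHJKLY,P)=-11/8
iteration 6: select DHJKLY,P (d=-11/8); attach at lengths (-11/16, -11/16); label the merged cluster DHJKLPY
final tree: (((D:131/16,J:77/16):31/8,((H:197/16,(K:-1,Y:3):83/16):57/8,L:95/8):8):-11/16,P:-11/16)
total length: 62

K,Y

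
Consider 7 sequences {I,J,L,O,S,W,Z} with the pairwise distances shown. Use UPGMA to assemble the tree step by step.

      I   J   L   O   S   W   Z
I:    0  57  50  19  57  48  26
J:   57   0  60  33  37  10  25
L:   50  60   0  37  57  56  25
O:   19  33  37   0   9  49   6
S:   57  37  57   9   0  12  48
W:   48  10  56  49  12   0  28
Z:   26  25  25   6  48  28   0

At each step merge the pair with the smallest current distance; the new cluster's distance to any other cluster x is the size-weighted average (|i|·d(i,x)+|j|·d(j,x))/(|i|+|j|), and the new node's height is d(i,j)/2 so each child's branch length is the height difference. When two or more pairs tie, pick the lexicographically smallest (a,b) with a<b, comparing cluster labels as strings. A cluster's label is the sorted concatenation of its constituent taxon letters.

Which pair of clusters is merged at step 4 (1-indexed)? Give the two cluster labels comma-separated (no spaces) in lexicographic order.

JW,S

step 1: merge (O,Z) at d=6; branch lengths O→3, Z→3; new cluster OZ
  updated: d(I,OZ)=45/2, d(J,OZ)=29, d(L,OZ)=31, d(OZ,S)=57/2, d(OZ,W)=77/2
step 2: merge (J,W) at d=10; branch lengths J→5, W→5; new cluster JW
  updated: d(I,JW)=105/2, d(JW,L)=58, d(JW,OZ)=135/4, d(JW,S)=49/2
step 3: merge (I,OZ) at d=45/2; branch lengths I→45/4, OZ→33/4; new cluster IOZ
  updated: d(IOZ,JW)=40, d(IOZ,L)=112/3, d(IOZ,S)=38
step 4: merge (JW,S) at d=49/2; branch lengths JW→29/4, S→49/4; new cluster JSW
  updated: d(IOZ,JSW)=118/3, d(JSW,L)=173/3
step 5: merge (IOZ,L) at d=112/3; branch lengths IOZ→89/12, L→56/3; new cluster ILOZ
  updated: d(ILOZ,JSW)=527/12
step 6: merge (ILOZ,JSW) at d=527/12; branch lengths ILOZ→79/24, JSW→233/24; new cluster IJLOSWZ
final tree: (((I:45/4,(O:3,Z:3):33/4):89/12,L:56/3):79/24,((J:5,W:5):29/4,S:49/4):233/24)
total length: 1129/12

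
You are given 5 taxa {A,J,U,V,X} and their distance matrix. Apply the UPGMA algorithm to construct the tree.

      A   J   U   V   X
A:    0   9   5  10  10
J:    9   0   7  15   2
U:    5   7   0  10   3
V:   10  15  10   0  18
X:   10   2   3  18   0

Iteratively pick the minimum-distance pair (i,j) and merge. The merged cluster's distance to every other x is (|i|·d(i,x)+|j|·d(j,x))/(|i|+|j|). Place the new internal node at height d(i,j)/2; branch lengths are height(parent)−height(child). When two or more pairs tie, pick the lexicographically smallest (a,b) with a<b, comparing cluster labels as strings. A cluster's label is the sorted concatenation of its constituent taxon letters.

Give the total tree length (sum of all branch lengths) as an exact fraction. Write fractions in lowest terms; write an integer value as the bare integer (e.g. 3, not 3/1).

1. join J+X (d=2) ⇒ JX; edges |J|=1, |X|=1
  updated: d(A,JX)=19/2, d(JX,U)=5, d(JX,V)=33/2
2. join A+U (d=5) ⇒ AU; edges |A|=5/2, |U|=5/2
  updated: d(AU,JX)=29/4, d(AU,V)=10
3. join AU+JX (d=29/4) ⇒ AJUX; edges |AU|=9/8, |JX|=21/8
  updated: d(AJUX,V)=53/4
4. join AJUX+V (d=53/4) ⇒ AJUVX; edges |AJUX|=3, |V|=53/8
final tree: (((A:5/2,U:5/2):9/8,(J:1,X:1):21/8):3,V:53/8)
total length: 163/8

163/8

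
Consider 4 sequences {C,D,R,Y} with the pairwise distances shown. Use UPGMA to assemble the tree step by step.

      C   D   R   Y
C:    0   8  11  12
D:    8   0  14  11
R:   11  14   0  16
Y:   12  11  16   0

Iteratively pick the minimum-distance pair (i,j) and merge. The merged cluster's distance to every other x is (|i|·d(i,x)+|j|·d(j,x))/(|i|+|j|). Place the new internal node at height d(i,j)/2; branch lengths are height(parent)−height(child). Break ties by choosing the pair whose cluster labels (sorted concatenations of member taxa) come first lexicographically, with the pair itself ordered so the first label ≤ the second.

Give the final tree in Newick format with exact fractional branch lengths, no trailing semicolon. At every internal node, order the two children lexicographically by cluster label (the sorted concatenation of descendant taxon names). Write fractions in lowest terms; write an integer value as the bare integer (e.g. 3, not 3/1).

step 1: merge (C,D) at d=8; branch lengths C→4, D→4; new cluster CD
  updated: d(CD,R)=25/2, d(CD,Y)=23/2
step 2: merge (CD,Y) at d=23/2; branch lengths CD→7/4, Y→23/4; new cluster CDY
  updated: d(CDY,R)=41/3
step 3: merge (CDY,R) at d=41/3; branch lengths CDY→13/12, R→41/6; new cluster CDRY
final tree: (((C:4,D:4):7/4,Y:23/4):13/12,R:41/6)
total length: 281/12

(((C:4,D:4):7/4,Y:23/4):13/12,R:41/6)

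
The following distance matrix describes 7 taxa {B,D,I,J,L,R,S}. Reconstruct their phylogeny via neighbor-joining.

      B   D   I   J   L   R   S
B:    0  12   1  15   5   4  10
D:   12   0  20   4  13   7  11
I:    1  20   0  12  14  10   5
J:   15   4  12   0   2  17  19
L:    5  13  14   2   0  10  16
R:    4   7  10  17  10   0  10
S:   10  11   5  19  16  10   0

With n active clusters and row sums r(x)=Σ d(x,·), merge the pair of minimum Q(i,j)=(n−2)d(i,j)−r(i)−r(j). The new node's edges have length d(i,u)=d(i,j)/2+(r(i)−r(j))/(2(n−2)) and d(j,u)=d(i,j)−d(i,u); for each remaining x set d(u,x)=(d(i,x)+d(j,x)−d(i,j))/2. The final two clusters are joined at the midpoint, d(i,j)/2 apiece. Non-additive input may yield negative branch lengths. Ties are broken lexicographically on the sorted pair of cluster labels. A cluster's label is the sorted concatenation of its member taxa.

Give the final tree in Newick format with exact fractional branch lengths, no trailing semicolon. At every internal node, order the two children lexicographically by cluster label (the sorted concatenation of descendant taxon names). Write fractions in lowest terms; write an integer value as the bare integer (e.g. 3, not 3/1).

(((B:5/32,(I:11/8,S:29/8):91/32):71/32,(D:15/4,(J:19/10,L:1/10):15/4):127/32):65/64,R:65/64)

1. join J+L (d=2, Q=-119) ⇒ JL; edges |J|=19/10, |L|=1/10
  updated: d(B,JL)=9, d(D,JL)=15/2, d(I,JL)=12, d(JL,R)=25/2, d(JL,S)=33/2
2. join D+JL (d=15/2, Q=-85) ⇒ DJL; edges |D|=15/4, |JL|=15/4
  updated: d(B,DJL)=27/4, d(DJL,I)=49/4, d(DJL,R)=6, d(DJL,S)=10
3. join I+S (d=5, Q=-193/4) ⇒ IS; edges |I|=11/8, |S|=29/8
  updated: d(B,IS)=3, d(DJL,IS)=69/8, d(IS,R)=15/2
4. join B+IS (d=3, Q=-215/8) ⇒ BIS; edges |B|=5/32, |IS|=91/32
  updated: d(BIS,DJL)=99/16, d(BIS,R)=17/4
5. join BIS+DJL (d=99/16, Q=-263/16) ⇒ BDIJLS; edges |BIS|=71/32, |DJL|=127/32
  updated: d(BDIJLS,R)=65/32
6. join BDIJLS+R (d=65/32) ⇒ BDIJLRS; edges |BDIJLS|=65/64, |R|=65/64
final tree: (((B:5/32,(I:11/8,S:29/8):91/32):71/32,(D:15/4,(J:19/10,L:1/10):15/4):127/32):65/64,R:65/64)
total length: 823/32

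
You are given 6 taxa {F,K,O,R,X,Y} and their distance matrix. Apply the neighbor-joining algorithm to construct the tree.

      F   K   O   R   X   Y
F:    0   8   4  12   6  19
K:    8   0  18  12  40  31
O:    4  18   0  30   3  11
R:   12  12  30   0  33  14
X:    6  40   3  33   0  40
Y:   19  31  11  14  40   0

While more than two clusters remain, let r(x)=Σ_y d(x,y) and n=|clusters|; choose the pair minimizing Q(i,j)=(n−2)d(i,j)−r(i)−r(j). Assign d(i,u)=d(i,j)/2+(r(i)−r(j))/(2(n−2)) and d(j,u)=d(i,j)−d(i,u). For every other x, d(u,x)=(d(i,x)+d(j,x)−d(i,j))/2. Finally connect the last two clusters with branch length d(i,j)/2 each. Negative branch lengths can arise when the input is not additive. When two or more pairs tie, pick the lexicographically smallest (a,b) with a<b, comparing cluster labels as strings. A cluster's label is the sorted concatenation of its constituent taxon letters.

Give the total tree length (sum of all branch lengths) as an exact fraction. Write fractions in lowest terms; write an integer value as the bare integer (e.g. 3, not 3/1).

1. join O+X (d=3, Q=-176) ⇒ OX; edges |O|=-11/2, |X|=17/2
  updated: d(F,OX)=7/2, d(K,OX)=55/2, d(OX,R)=30, d(OX,Y)=24
2. join F+OX (d=7/2, Q=-117) ⇒ FOX; edges |F|=-16/3, |OX|=53/6
  updated: d(FOX,K)=16, d(FOX,R)=77/4, d(FOX,Y)=79/4
3. join FOX+K (d=16, Q=-82) ⇒ FKOX; edges |FOX|=7, |K|=9
  updated: d(FKOX,R)=61/8, d(FKOX,Y)=139/8
4. join FKOX+R (d=61/8, Q=-39) ⇒ FKORX; edges |FKOX|=11/2, |R|=17/8
  updated: d(FKORX,Y)=95/8
5. join FKORX+Y (d=95/8) ⇒ FKORXY; edges |FKORX|=95/16, |Y|=95/16
final tree: ((((F:-16/3,(O:-11/2,X:17/2):53/6):7,K:9):11/2,R:17/8):95/16,Y:95/16)
total length: 42

42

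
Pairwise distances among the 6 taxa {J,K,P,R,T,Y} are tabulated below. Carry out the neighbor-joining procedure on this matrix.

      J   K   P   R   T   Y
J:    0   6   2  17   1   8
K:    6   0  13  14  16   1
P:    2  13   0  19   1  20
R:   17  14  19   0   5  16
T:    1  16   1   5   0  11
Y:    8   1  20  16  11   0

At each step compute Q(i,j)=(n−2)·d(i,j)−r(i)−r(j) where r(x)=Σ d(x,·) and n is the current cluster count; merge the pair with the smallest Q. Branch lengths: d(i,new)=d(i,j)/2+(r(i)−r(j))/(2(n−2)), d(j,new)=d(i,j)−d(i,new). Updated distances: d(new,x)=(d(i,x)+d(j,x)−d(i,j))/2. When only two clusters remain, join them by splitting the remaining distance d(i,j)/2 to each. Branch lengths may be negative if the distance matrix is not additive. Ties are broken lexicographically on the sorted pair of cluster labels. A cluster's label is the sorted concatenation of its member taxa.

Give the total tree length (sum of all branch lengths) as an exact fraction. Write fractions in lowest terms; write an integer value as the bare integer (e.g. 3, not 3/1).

345/16

iteration 1: select K,Y (d=1, Q=-102); attach at lengths (-1/4, 5/4); label the merged cluster KY
  updated: d(J,KY)=13/2, d(KY,P)=16, d(KY,R)=29/2, d(KY,T)=13
iteration 2: select KY,R (d=29/2, Q=-62); attach at lengths (19/3, 49/6); label the merged cluster KRY
  updated: d(J,KRY)=9/2, d(KRY,P)=41/4, d(KRY,T)=7/4
iteration 3: select J,P (d=2, Q=-67/4); attach at lengths (-7/16, 39/16); label the merged cluster JP
  updated: d(JP,KRY)=51/8, d(JP,T)=0
iteration 4: select JP,KRY (d=51/8, Q=-65/8); attach at lengths (37/16, 65/16); label the merged cluster JKPRY
  updated: d(JKPRY,T)=-37/16
iteration 5: select JKPRY,T (d=-37/16); attach at lengths (-37/32, -37/32); label the merged cluster JKPRTY
final tree: (((J:-7/16,P:39/16):37/16,((K:-1/4,Y:5/4):19/3,R:49/6):65/16):-37/32,T:-37/32)
total length: 345/16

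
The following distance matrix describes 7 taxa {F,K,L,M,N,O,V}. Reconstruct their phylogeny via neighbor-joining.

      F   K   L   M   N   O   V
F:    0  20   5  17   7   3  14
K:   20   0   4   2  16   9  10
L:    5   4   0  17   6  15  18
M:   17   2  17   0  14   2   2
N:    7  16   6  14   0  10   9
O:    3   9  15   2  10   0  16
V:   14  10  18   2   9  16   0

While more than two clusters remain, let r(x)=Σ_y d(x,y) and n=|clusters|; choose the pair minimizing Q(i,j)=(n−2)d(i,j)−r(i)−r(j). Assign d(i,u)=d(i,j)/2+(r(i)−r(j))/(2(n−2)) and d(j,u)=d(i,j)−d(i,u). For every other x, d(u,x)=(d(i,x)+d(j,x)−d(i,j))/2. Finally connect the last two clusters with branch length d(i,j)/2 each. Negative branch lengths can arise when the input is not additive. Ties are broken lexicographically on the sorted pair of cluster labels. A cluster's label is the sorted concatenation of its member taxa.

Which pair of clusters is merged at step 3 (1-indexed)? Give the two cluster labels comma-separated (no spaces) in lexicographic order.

KMV,O

iteration 1: select M,V (d=2, Q=-113); attach at lengths (-1/2, 5/2); label the merged cluster MV
  updated: d(F,MV)=29/2, d(K,MV)=5, d(L,MV)=33/2, d(MV,N)=21/2, d(MV,O)=8
iteration 2: select K,MV (d=5, Q=-177/2); attach at lengths (39/16, 41/16); label the merged cluster KMV
  updated: d(F,KMV)=59/4, d(KMV,L)=31/4, d(KMV,N)=43/4, d(KMV,O)=6
iteration 3: select KMV,O (d=6, Q=-221/4); attach at lengths (31/8, 17/8); label the merged cluster KMOV
  updated: d(F,KMOV)=47/8, d(KMOV,L)=67/8, d(KMOV,N)=59/8
iteration 4: select F,KMOV (d=47/8, Q=-111/4); attach at lengths (2, 31/8); label the merged cluster FKMOV
  updated: d(FKMOV,L)=15/4, d(FKMOV,N)=17/4
iteration 5: select FKMOV,L (d=15/4, Q=-14); attach at lengths (1, 11/4); label the merged cluster FKLMOV
  updated: d(FKLMOV,N)=13/4
iteration 6: select FKLMOV,N (d=13/4); attach at lengths (13/8, 13/8); label the merged cluster FKLMNOV
final tree: (((F:2,((K:39/16,(M:-1/2,V:5/2):41/16):31/8,O:17/8):31/8):1,L:11/4):13/8,N:13/8)
total length: 207/8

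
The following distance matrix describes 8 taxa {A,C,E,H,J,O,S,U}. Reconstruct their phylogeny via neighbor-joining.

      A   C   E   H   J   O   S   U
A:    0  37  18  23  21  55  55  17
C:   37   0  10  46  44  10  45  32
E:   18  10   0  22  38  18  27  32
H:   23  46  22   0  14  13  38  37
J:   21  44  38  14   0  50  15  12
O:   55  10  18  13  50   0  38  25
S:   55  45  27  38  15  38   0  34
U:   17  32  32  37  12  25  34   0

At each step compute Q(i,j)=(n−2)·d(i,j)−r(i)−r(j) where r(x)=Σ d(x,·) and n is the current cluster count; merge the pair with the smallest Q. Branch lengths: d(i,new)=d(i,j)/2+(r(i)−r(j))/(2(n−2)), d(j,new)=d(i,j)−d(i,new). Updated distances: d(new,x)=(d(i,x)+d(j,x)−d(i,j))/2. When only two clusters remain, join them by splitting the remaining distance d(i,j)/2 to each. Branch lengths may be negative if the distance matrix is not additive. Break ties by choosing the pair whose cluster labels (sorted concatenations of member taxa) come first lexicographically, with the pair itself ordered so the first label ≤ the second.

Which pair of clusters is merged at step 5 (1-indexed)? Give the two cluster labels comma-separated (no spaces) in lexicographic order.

AU,JS

iteration 1: select C,O (d=10, Q=-373); attach at lengths (25/4, 15/4); label the merged cluster CO
  updated: d(A,CO)=41, d(CO,E)=9, d(CO,H)=49/2, d(CO,J)=42, d(CO,S)=73/2, d(CO,U)=47/2
iteration 2: select CO,E (d=9, Q=-555/2); attach at lengths (151/20, 29/20); label the merged cluster CEO
  updated: d(A,CEO)=25, d(CEO,H)=75/4, d(CEO,J)=71/2, d(CEO,S)=109/4, d(CEO,U)=93/4
iteration 3: select J,S (d=15, Q=-827/4); attach at lengths (-47/32, 527/32); label the merged cluster JS
  updated: d(A,JS)=61/2, d(CEO,JS)=191/8, d(H,JS)=37/2, d(JS,U)=31/2
iteration 4: select A,U (d=17, Q=-549/4); attach at lengths (215/24, 193/24); label the merged cluster AU
  updated: d(AU,CEO)=125/8, d(AU,H)=43/2, d(AU,JS)=29/2
iteration 5: select AU,JS (d=29/2, Q=-159/2); attach at lengths (95/16, 137/16); label the merged cluster AJSU
  updated: d(AJSU,CEO)=25/2, d(AJSU,H)=51/4
iteration 6: select AJSU,CEO (d=25/2, Q=-44); attach at lengths (13/4, 37/4); label the merged cluster ACEJOSU
  updated: d(ACEJOSU,H)=19/2
iteration 7: select ACEJOSU,H (d=19/2); attach at lengths (19/4, 19/4); label the merged cluster ACEHJOSU
final tree: ((((A:215/24,U:193/24):95/16,(J:-47/32,S:527/32):137/16):13/4,((C:25/4,O:15/4):151/20,E:29/20):37/4):19/4,H:19/4)
total length: 175/2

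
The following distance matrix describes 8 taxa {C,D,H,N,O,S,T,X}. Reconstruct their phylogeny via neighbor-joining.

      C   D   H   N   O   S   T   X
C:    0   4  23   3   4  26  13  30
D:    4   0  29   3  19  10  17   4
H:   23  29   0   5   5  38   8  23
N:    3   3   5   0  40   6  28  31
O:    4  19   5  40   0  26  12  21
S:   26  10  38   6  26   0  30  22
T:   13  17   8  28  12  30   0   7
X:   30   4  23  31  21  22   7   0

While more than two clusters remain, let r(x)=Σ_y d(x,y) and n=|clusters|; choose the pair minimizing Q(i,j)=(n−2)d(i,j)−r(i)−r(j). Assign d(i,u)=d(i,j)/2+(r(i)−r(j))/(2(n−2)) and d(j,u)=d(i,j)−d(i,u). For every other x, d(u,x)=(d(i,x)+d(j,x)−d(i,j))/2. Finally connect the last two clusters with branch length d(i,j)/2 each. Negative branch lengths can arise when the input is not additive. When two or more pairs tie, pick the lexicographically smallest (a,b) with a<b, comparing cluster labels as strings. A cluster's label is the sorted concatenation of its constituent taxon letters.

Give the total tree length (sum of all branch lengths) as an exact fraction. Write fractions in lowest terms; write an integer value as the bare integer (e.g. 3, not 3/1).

1. join N+S (d=6, Q=-238) ⇒ NS; edges |N|=-1/2, |S|=13/2
  updated: d(C,NS)=23/2, d(D,NS)=7/2, d(H,NS)=37/2, d(NS,O)=30, d(NS,T)=26, d(NS,X)=47/2
2. join H+O (d=5, Q=-345/2) ⇒ HO; edges |H|=81/20, |O|=19/20
  updated: d(C,HO)=11, d(D,HO)=43/2, d(HO,NS)=87/4, d(HO,T)=15/2, d(HO,X)=39/2
3. join T+X (d=7, Q=-253/2) ⇒ TX; edges |T|=29/16, |X|=83/16
  updated: d(C,TX)=18, d(D,TX)=7, d(HO,TX)=10, d(NS,TX)=85/4
4. join HO+TX (d=10, Q=-181/2) ⇒ HOTX; edges |HO|=19/3, |TX|=11/3
  updated: d(C,HOTX)=19/2, d(D,HOTX)=37/4, d(HOTX,NS)=33/2
5. join C+HOTX (d=19/2, Q=-165/4) ⇒ CHOTX; edges |C|=35/16, |HOTX|=117/16
  updated: d(CHOTX,D)=15/8, d(CHOTX,NS)=37/4
6. join CHOTX+D (d=15/8, Q=-117/8) ⇒ CDHOTX; edges |CHOTX|=61/16, |D|=-31/16
  updated: d(CDHOTX,NS)=87/16
7. join CDHOTX+NS (d=87/16) ⇒ CDHNOSTX; edges |CDHOTX|=87/32, |NS|=87/32
final tree: (((C:35/16,((H:81/20,O:19/20):19/3,(T:29/16,X:83/16):11/3):117/16):61/16,D:-31/16):87/32,(N:-1/2,S:13/2):87/32)
total length: 717/16

717/16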